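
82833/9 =9203 + 2/3 = 9203.67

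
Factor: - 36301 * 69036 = - 2506075836  =  -2^2*3^1 *11^1*31^1 * 523^1 * 1171^1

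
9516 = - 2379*( - 4 )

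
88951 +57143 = 146094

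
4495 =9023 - 4528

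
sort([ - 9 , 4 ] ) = [-9,4]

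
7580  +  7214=14794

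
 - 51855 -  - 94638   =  42783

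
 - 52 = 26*( - 2 )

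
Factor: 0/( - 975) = 0^1 = 0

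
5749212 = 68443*84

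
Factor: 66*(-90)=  - 5940=- 2^2*3^3* 5^1*11^1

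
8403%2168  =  1899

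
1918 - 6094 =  - 4176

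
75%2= 1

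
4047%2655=1392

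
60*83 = 4980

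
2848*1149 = 3272352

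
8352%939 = 840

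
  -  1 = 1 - 2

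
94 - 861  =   - 767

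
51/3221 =51/3221 =0.02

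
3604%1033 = 505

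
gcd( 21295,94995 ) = 5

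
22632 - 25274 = -2642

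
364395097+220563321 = 584958418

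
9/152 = 9/152 = 0.06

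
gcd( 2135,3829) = 7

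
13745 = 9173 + 4572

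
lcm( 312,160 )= 6240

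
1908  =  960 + 948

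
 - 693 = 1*(  -  693) 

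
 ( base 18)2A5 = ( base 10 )833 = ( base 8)1501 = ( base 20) 21d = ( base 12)595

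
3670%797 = 482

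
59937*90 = 5394330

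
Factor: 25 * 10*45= 2^1*3^2*5^4 = 11250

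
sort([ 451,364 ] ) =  [ 364,451 ] 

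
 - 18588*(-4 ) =74352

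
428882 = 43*9974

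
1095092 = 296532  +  798560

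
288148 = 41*7028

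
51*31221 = 1592271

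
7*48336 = 338352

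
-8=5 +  - 13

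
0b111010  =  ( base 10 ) 58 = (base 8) 72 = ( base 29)20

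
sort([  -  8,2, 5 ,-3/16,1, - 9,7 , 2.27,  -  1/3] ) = [ - 9,  -  8, - 1/3,  -  3/16,1,2,  2.27,5, 7 ] 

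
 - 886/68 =-14+33/34 = - 13.03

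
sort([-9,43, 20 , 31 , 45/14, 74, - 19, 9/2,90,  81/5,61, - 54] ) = [-54,-19, - 9,45/14 , 9/2,81/5, 20, 31,43,61,74,90]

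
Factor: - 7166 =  - 2^1*3583^1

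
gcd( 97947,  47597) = 1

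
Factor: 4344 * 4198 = 18236112 = 2^4*3^1 * 181^1*2099^1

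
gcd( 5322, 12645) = 3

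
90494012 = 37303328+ 53190684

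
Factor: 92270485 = 5^1*149^1*123853^1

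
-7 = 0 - 7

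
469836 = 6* 78306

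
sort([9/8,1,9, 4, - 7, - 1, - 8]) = [ - 8, - 7, - 1,1, 9/8, 4,9 ]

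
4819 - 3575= 1244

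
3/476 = 3/476 = 0.01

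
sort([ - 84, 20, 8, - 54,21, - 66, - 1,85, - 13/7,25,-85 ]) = [ - 85, - 84, - 66,-54, - 13/7, -1, 8,  20,  21,25,85 ]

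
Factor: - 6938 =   -  2^1*3469^1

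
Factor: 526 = 2^1*263^1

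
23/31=23/31= 0.74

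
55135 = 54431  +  704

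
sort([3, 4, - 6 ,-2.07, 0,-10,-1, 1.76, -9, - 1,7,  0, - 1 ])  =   [ - 10, - 9,-6, - 2.07,-1, - 1, -1, 0 , 0,1.76, 3, 4, 7 ]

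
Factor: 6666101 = 13^1*101^1* 5077^1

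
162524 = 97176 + 65348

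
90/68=1 + 11/34=1.32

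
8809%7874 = 935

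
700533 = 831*843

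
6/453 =2/151 = 0.01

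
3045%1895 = 1150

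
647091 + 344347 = 991438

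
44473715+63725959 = 108199674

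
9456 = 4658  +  4798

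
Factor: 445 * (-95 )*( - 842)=2^1*5^2 * 19^1*89^1*421^1= 35595550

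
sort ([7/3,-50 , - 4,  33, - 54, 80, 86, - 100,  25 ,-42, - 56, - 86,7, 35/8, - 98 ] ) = [ - 100, - 98, - 86, - 56, - 54, - 50, - 42, - 4,7/3, 35/8, 7, 25,33, 80,86 ]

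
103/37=2 + 29/37 = 2.78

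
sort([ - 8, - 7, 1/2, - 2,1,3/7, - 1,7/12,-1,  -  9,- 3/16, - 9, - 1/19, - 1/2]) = [ - 9,-9,-8, - 7, - 2  , - 1,-1, - 1/2, -3/16, - 1/19,3/7,1/2,7/12, 1 ]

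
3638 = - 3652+7290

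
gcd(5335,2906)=1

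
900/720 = 5/4 = 1.25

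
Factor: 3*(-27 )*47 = -3807 = -3^4 * 47^1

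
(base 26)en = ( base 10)387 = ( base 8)603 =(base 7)1062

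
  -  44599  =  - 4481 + -40118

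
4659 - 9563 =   -  4904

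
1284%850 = 434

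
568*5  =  2840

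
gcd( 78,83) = 1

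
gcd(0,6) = 6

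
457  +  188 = 645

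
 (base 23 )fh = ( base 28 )cq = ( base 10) 362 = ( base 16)16A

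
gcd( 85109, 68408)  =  1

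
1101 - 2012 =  - 911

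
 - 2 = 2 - 4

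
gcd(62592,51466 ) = 2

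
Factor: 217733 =217733^1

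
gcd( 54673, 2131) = 1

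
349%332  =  17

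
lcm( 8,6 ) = 24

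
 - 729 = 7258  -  7987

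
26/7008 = 13/3504 = 0.00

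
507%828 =507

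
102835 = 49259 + 53576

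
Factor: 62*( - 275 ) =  - 2^1*5^2 * 11^1 * 31^1 = - 17050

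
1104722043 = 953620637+151101406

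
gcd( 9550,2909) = 1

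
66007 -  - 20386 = 86393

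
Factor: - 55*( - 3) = 3^1*5^1*11^1=165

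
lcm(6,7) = 42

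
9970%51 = 25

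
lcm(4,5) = 20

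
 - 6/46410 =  -1/7735 = - 0.00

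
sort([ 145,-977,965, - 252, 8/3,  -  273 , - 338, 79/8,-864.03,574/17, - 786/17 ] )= [-977,-864.03,-338,-273,  -  252,-786/17,8/3,79/8 , 574/17, 145,965] 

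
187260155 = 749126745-561866590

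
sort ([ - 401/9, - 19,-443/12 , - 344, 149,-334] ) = [ -344, - 334,  -  401/9, - 443/12, - 19, 149]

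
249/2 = 124 + 1/2 = 124.50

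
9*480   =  4320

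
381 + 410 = 791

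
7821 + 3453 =11274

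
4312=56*77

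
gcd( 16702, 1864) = 2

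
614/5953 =614/5953  =  0.10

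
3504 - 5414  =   - 1910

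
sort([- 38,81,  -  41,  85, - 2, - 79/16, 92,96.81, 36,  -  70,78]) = [ - 70 , - 41, - 38, - 79/16, - 2,36, 78,81, 85,92,96.81] 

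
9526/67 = 9526/67 =142.18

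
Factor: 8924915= 5^1*17^1*104999^1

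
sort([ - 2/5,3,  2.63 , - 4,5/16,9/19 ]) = [ - 4 , - 2/5, 5/16,9/19,2.63,3 ]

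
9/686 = 9/686 = 0.01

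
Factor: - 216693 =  - 3^2*24077^1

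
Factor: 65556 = 2^2*3^3*607^1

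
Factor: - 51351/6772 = - 2^( - 2)*3^1*1693^( - 1)*17117^1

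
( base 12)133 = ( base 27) 6L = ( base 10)183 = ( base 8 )267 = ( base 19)9c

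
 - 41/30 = -41/30=- 1.37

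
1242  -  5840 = - 4598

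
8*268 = 2144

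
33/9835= 33/9835 = 0.00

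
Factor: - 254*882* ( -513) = 114926364 = 2^2*3^5*7^2 * 19^1*127^1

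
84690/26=42345/13 = 3257.31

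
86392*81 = 6997752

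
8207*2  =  16414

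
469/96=469/96=4.89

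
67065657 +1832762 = 68898419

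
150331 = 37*4063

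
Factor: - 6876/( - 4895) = 2^2*3^2*5^( - 1)*11^( - 1)*89^( - 1)*191^1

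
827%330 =167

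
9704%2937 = 893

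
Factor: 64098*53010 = 2^2*3^5*5^1 * 19^1 *31^1*1187^1 = 3397834980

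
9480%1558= 132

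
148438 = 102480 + 45958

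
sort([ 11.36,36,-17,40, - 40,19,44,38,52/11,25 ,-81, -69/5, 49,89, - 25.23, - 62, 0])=[-81,-62, - 40, - 25.23,-17,-69/5,0, 52/11, 11.36 , 19,25,36,38, 40,44,49,89] 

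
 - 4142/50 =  - 83 + 4/25=- 82.84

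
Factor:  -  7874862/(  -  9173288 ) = 2^( - 2)*3^1*379^1*3463^1 *1146661^ ( - 1 ) = 3937431/4586644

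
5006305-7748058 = - 2741753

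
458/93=4 + 86/93 = 4.92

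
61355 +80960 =142315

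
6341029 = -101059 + 6442088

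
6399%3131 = 137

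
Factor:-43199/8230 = -2^( - 1 )*5^ ( - 1)*13^1 * 823^( - 1)*3323^1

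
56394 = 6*9399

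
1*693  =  693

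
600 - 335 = 265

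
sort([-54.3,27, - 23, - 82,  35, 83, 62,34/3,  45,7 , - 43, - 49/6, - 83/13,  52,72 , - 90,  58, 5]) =[ -90, - 82 , - 54.3, - 43, - 23,-49/6, - 83/13,5,  7, 34/3, 27  ,  35,45,52 , 58,62,72,83] 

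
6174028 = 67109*92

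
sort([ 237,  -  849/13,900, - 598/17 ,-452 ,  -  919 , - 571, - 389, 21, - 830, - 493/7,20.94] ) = [ - 919,- 830,  -  571, - 452, - 389, -493/7,-849/13 , - 598/17, 20.94, 21, 237, 900]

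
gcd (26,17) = 1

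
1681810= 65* 25874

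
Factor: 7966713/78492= 2655571/26164 = 2^(-2 )  *  31^ (  -  1 )*211^ (-1 )*2655571^1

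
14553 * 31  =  451143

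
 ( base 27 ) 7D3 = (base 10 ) 5457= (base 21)c7i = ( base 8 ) 12521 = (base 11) 4111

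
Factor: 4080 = 2^4*3^1* 5^1*17^1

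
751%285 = 181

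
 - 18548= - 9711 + - 8837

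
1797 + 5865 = 7662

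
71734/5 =71734/5 = 14346.80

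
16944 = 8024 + 8920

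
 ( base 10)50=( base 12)42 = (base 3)1212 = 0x32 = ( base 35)1F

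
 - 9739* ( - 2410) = 23470990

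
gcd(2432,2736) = 304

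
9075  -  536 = 8539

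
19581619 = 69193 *283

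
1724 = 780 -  - 944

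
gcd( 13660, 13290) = 10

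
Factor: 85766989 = 7^1*11^1*17^1*65521^1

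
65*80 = 5200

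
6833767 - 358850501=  - 352016734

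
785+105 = 890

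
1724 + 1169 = 2893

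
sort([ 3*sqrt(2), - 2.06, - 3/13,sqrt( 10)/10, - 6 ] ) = [-6, - 2.06, - 3/13,sqrt( 10 ) /10, 3* sqrt(2)] 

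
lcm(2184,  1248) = 8736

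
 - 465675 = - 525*887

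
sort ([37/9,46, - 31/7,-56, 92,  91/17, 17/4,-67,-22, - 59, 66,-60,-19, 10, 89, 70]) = [ - 67, - 60, - 59, - 56, - 22,  -  19,-31/7,37/9 , 17/4, 91/17, 10,46, 66,70, 89,92] 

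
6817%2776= 1265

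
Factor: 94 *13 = 2^1*13^1*47^1 = 1222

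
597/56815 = 597/56815 = 0.01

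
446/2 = 223 = 223.00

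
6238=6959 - 721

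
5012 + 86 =5098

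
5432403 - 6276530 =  - 844127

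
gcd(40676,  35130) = 2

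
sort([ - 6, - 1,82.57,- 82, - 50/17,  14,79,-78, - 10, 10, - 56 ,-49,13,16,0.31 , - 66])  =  [ - 82, - 78, - 66, - 56, - 49,  -  10 , - 6,-50/17, -1,0.31, 10,  13,14, 16,  79,82.57]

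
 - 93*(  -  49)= 4557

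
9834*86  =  845724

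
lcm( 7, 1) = 7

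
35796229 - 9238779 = 26557450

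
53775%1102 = 879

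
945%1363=945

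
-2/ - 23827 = 2/23827= 0.00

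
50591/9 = 5621+2/9 = 5621.22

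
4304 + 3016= 7320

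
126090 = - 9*( - 14010)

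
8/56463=8/56463 = 0.00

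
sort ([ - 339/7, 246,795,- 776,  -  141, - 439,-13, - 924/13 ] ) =[ - 776, - 439, - 141,-924/13 ,-339/7, - 13, 246,795 ]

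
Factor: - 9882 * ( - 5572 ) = 2^3*3^4*7^1* 61^1*199^1 = 55062504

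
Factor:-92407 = - 7^1*43^1*307^1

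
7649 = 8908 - 1259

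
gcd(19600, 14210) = 490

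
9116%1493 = 158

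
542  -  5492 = - 4950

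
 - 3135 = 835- 3970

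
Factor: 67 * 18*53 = 63918=2^1*3^2*53^1*67^1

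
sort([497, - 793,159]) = [ - 793,159,497 ] 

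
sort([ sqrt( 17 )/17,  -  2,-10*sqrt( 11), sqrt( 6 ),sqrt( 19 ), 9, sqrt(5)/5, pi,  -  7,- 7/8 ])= [ - 10 *sqrt( 11 ), - 7, - 2,- 7/8, sqrt( 17)/17, sqrt( 5) /5 , sqrt( 6 ),pi, sqrt( 19 ), 9 ]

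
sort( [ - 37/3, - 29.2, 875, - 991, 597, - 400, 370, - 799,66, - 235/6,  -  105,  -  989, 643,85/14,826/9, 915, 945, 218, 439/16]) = [-991, - 989, - 799, - 400, - 105, - 235/6, - 29.2,  -  37/3, 85/14,439/16, 66, 826/9, 218,370, 597,  643, 875,915, 945 ] 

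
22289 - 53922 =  - 31633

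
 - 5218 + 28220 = 23002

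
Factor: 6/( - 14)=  - 3/7 = - 3^1*7^( - 1) 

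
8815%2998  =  2819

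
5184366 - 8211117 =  - 3026751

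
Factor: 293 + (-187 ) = 106 =2^1*53^1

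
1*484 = 484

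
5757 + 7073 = 12830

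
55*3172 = 174460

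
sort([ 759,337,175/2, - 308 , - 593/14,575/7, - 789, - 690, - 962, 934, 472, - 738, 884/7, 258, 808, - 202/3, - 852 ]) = [ - 962, -852, - 789,-738, - 690, - 308 ,  -  202/3, - 593/14, 575/7 , 175/2, 884/7, 258, 337,472,759, 808,934 ] 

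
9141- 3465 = 5676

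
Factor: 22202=2^1*17^1*653^1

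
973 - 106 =867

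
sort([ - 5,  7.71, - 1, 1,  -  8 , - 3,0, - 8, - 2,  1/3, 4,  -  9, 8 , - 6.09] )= [-9, - 8, - 8, - 6.09,  -  5, - 3 , - 2 , - 1, 0, 1/3,1,4 , 7.71,  8 ]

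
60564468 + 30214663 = 90779131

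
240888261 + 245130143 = 486018404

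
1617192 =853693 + 763499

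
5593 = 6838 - 1245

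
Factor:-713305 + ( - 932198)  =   - 3^1*548501^1 = - 1645503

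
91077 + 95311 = 186388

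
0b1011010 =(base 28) 36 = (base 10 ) 90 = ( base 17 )55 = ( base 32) 2q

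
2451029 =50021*49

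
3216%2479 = 737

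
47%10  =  7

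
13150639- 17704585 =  - 4553946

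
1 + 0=1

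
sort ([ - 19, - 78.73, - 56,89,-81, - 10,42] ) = [ - 81,-78.73,  -  56, - 19 , - 10,42,89]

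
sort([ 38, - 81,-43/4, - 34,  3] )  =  [ -81, - 34 , - 43/4,3, 38]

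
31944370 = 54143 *590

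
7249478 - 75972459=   -  68722981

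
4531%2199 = 133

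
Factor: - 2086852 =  -2^2*17^1*30689^1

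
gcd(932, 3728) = 932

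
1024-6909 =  - 5885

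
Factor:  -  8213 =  - 43^1*191^1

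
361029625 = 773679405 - 412649780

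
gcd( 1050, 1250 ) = 50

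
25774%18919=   6855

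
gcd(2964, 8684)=52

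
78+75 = 153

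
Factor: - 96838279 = -29^1*43^1*79^1*983^1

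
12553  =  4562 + 7991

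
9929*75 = 744675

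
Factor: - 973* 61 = -7^1*61^1* 139^1=-59353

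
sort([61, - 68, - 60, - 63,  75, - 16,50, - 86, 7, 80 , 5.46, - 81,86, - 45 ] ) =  [ - 86 ,-81, - 68, - 63, - 60, - 45,-16, 5.46,7, 50, 61,75, 80, 86 ] 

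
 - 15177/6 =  - 2530 + 1/2 = - 2529.50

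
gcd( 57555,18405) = 45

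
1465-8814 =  - 7349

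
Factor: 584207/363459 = 3^( - 1 )*13^1*97^( - 1) * 1249^( - 1)*44939^1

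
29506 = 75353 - 45847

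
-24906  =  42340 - 67246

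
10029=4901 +5128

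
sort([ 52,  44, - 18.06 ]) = [- 18.06, 44, 52 ] 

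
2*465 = 930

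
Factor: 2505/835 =3^1 = 3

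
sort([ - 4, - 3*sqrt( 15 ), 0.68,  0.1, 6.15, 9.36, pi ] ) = [ - 3*sqrt( 15 ),  -  4,  0.1,  0.68, pi,6.15, 9.36 ] 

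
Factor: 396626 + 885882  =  2^2*320627^1 = 1282508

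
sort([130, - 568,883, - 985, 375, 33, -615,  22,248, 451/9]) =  [ -985, - 615 , - 568, 22,33,451/9,130, 248, 375,883]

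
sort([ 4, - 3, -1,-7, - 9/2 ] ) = [ - 7, - 9/2, - 3, - 1, 4 ]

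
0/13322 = 0  =  0.00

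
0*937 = 0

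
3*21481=64443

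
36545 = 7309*5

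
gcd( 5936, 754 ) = 2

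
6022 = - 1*( - 6022)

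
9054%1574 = 1184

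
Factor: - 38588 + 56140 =2^4*1097^1 =17552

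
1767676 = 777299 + 990377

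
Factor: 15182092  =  2^2*3795523^1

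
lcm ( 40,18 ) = 360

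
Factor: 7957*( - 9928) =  - 2^3*17^1*73^2*109^1=- 78997096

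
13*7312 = 95056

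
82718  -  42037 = 40681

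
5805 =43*135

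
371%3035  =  371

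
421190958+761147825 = 1182338783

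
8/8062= 4/4031 = 0.00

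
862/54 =431/27 = 15.96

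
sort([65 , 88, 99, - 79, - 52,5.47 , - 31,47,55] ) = [- 79, - 52,-31,5.47, 47,55,65,88, 99]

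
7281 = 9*809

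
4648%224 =168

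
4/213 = 4/213 = 0.02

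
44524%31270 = 13254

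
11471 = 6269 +5202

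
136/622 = 68/311 = 0.22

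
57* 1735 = 98895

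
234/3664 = 117/1832 = 0.06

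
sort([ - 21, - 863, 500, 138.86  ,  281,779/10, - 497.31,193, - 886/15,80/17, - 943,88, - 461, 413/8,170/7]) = [ - 943, - 863, - 497.31, - 461, -886/15, - 21,80/17, 170/7,413/8, 779/10, 88,138.86  ,  193,281,500] 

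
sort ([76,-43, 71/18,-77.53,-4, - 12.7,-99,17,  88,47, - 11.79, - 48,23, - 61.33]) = [ -99,-77.53, - 61.33, - 48, - 43,-12.7, - 11.79,-4,71/18,17, 23,47,  76, 88 ] 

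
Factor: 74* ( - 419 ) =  - 2^1*37^1 * 419^1 = - 31006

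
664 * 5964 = 3960096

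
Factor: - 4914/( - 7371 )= 2/3= 2^1*3^( - 1)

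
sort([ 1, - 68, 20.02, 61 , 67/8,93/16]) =[ - 68, 1, 93/16,  67/8, 20.02, 61]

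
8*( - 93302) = - 746416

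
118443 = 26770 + 91673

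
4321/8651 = 4321/8651 = 0.50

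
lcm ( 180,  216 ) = 1080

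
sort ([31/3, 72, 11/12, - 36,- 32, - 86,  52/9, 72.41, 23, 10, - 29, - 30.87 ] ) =[ - 86,-36, - 32 ,-30.87,  -  29  ,  11/12,52/9,10,31/3,23, 72,72.41] 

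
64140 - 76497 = -12357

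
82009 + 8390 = 90399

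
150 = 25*6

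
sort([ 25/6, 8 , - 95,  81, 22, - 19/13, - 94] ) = [ - 95,-94, - 19/13, 25/6,8,22, 81]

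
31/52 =31/52 =0.60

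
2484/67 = 37 + 5/67= 37.07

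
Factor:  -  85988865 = - 3^1*5^1*5732591^1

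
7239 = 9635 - 2396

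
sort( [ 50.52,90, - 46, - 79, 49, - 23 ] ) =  [ - 79,-46,- 23,  49, 50.52,90 ] 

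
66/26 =2 + 7/13 = 2.54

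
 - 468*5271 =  - 2466828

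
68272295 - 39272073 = 29000222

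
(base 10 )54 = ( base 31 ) 1n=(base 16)36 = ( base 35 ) 1j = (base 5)204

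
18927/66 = 286 + 17/22 = 286.77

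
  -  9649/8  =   - 9649/8 = - 1206.12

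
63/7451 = 63/7451=   0.01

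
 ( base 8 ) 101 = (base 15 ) 45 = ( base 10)65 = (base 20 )35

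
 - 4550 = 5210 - 9760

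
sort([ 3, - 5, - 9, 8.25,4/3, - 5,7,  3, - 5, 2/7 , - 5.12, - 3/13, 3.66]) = [-9, - 5.12, - 5, - 5, - 5, -3/13,2/7, 4/3, 3, 3,3.66, 7,8.25 ]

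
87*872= 75864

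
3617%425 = 217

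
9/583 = 9/583 = 0.02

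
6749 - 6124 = 625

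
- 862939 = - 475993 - 386946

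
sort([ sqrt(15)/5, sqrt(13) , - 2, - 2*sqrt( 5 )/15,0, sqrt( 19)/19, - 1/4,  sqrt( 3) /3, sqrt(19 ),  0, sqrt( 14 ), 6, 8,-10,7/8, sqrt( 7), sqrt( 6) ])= [ - 10, - 2, - 2*sqrt (5) /15, - 1/4,0, 0  ,  sqrt( 19 ) /19, sqrt(3)/3,sqrt( 15)/5, 7/8 , sqrt( 6 ) , sqrt(7), sqrt(13), sqrt( 14), sqrt( 19), 6 , 8 ]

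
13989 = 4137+9852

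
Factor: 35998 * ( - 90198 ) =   -  2^2*3^2*41^1 * 439^1*5011^1 = - 3246947604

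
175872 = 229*768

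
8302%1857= 874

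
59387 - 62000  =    -  2613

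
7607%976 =775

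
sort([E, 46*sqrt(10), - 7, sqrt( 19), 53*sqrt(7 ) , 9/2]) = [-7, E, sqrt(19), 9/2, 53 * sqrt(7), 46 * sqrt( 10)]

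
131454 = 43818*3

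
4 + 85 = 89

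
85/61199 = 85/61199 = 0.00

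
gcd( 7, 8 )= 1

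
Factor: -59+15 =-2^2*  11^1=- 44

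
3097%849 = 550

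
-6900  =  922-7822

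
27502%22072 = 5430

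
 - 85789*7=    - 600523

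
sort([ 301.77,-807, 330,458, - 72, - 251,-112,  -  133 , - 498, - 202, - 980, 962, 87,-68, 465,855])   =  [- 980, - 807,-498, - 251,  -  202,-133, - 112, - 72  ,-68, 87,301.77, 330, 458, 465, 855, 962] 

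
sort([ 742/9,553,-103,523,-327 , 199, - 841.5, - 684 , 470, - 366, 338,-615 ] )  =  [  -  841.5, - 684, - 615,- 366 ,-327 ,-103,742/9,199 , 338,470,523,553] 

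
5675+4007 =9682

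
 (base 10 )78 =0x4E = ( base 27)2o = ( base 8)116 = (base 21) 3F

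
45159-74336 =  - 29177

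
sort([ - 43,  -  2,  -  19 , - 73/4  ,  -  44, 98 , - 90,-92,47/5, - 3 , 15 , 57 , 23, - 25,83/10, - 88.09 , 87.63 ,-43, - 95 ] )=[ - 95,-92,  -  90, -88.09 , - 44,- 43, - 43, - 25, - 19, -73/4 , - 3 , - 2, 83/10, 47/5, 15, 23,  57,87.63,98 ]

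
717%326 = 65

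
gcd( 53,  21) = 1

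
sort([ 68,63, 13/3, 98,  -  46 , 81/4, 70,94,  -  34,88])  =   [-46,  -  34, 13/3, 81/4, 63,68,70 , 88, 94,98 ] 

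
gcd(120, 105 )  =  15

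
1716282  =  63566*27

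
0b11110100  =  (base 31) 7r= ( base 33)7D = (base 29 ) 8c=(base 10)244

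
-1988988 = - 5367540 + 3378552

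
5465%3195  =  2270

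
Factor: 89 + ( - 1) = 88 = 2^3*11^1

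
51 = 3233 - 3182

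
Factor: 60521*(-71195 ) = -5^1*29^1  *  491^1*60521^1 = -  4308792595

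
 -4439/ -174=25 + 89/174 = 25.51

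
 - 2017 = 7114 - 9131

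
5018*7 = 35126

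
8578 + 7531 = 16109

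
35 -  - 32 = 67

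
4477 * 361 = 1616197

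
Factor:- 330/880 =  - 2^( - 3)* 3^1 =- 3/8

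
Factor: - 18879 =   -  3^1*7^1*29^1*31^1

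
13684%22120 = 13684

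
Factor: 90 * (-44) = -3960 =-  2^3*3^2*5^1* 11^1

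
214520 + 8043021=8257541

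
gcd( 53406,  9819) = 9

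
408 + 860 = 1268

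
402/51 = 7 + 15/17 = 7.88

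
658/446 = 329/223= 1.48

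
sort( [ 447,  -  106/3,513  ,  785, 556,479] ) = [ - 106/3, 447,  479,513,556, 785]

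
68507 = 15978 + 52529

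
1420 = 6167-4747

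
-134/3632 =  - 1+1749/1816 = - 0.04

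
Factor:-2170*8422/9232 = -2^(  -  2)*5^1*7^1*31^1*577^(-1) * 4211^1  =  -4568935/2308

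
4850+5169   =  10019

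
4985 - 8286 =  - 3301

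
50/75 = 2/3 = 0.67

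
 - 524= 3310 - 3834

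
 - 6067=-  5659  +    -  408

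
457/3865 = 457/3865 = 0.12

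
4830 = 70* 69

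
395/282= 395/282 = 1.40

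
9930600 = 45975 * 216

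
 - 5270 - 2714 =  - 7984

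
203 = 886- 683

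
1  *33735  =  33735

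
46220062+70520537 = 116740599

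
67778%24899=17980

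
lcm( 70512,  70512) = 70512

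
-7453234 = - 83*89798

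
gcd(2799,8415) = 9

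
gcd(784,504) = 56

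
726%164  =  70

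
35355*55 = 1944525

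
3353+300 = 3653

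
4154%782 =244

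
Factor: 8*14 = 2^4*7^1 = 112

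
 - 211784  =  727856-939640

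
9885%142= 87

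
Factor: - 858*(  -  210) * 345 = 62162100= 2^2*3^3*5^2 * 7^1*11^1 * 13^1 * 23^1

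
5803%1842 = 277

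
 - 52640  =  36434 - 89074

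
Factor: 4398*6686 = 29405028  =  2^2 * 3^1*733^1 * 3343^1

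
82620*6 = 495720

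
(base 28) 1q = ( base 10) 54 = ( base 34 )1K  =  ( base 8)66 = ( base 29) 1P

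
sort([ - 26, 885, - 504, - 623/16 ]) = [ - 504,  -  623/16, - 26, 885]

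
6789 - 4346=2443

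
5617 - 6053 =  - 436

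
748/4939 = 68/449 = 0.15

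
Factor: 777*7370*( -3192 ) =-2^4*3^2 * 5^1 * 7^2*11^1*19^1*37^1*67^1 = - 18278956080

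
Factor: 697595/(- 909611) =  - 5^1 * 17^1*29^1*283^1*909611^( - 1 )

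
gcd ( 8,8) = 8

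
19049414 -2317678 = 16731736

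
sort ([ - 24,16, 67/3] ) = [-24,16, 67/3]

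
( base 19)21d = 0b1011110010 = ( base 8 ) 1362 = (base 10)754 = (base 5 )11004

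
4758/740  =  2379/370 = 6.43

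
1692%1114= 578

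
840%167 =5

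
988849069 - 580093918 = 408755151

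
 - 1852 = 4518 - 6370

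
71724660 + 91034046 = 162758706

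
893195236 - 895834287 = - 2639051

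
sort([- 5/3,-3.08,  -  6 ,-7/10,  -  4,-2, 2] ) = [ - 6, - 4,-3.08, - 2, -5/3, - 7/10, 2]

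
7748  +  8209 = 15957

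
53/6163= 53/6163 =0.01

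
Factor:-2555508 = - 2^2 *3^1*17^1*12527^1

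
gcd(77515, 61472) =1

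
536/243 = 536/243 = 2.21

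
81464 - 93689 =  - 12225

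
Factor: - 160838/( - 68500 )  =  587/250 = 2^( - 1 )*5^ ( - 3 ) * 587^1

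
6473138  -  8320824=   -  1847686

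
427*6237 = 2663199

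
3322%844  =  790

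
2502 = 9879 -7377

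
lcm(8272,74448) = 74448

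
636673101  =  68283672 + 568389429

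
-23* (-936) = 21528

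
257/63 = 257/63 = 4.08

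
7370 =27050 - 19680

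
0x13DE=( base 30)5JG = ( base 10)5086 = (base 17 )10a3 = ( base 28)6DI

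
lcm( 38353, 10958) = 76706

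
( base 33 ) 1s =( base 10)61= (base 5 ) 221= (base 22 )2H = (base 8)75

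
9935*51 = 506685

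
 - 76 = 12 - 88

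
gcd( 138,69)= 69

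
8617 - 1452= 7165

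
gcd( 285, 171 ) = 57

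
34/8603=34/8603  =  0.00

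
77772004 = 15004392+62767612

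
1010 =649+361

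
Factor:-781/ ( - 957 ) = 71/87 = 3^( - 1)*29^( - 1)*71^1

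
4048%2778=1270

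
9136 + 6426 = 15562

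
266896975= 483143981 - 216247006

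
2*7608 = 15216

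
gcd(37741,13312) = 1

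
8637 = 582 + 8055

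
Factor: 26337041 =26337041^1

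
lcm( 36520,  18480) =1533840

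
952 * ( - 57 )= -54264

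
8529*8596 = 73315284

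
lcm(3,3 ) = 3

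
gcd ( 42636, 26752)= 836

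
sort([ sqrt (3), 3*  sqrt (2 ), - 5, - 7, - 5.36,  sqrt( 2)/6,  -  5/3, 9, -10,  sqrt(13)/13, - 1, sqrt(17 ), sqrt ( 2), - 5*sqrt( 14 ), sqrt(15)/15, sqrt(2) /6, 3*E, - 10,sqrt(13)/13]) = [  -  5* sqrt( 14)  , - 10 ,  -  10, - 7,- 5.36, - 5, - 5/3,  -  1, sqrt(2)/6,sqrt(2)/6, sqrt( 15) /15, sqrt(13)/13,sqrt(13) /13,sqrt(2), sqrt(3),sqrt(17 ), 3*sqrt ( 2), 3* E, 9 ]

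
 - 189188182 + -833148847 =  -  1022337029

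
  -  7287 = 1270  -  8557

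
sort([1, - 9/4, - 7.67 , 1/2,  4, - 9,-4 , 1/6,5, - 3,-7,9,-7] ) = [ - 9, - 7.67, - 7,-7,-4, - 3, - 9/4 , 1/6, 1/2, 1, 4, 5,9 ]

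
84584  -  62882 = 21702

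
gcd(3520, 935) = 55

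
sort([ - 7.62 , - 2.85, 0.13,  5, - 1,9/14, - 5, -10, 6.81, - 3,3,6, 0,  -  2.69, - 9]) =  [ - 10, - 9,-7.62, - 5 , - 3 ,  -  2.85, - 2.69, - 1, 0, 0.13,9/14,3,5,6,6.81]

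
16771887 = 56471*297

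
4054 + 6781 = 10835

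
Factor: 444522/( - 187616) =- 2^ ( - 4)*3^1*11^(  -  1)*139^1 =- 417/176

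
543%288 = 255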